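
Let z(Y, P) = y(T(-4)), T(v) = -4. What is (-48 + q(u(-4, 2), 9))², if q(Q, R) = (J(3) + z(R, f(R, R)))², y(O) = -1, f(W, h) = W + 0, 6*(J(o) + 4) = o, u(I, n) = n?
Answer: 12321/16 ≈ 770.06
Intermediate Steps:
J(o) = -4 + o/6
f(W, h) = W
z(Y, P) = -1
q(Q, R) = 81/4 (q(Q, R) = ((-4 + (⅙)*3) - 1)² = ((-4 + ½) - 1)² = (-7/2 - 1)² = (-9/2)² = 81/4)
(-48 + q(u(-4, 2), 9))² = (-48 + 81/4)² = (-111/4)² = 12321/16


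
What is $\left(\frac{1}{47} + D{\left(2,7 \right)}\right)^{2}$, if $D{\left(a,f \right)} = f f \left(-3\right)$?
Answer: $\frac{47720464}{2209} \approx 21603.0$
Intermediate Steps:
$D{\left(a,f \right)} = - 3 f^{2}$ ($D{\left(a,f \right)} = f^{2} \left(-3\right) = - 3 f^{2}$)
$\left(\frac{1}{47} + D{\left(2,7 \right)}\right)^{2} = \left(\frac{1}{47} - 3 \cdot 7^{2}\right)^{2} = \left(\frac{1}{47} - 147\right)^{2} = \left(- \frac{6908}{47}\right)^{2} = \frac{47720464}{2209}$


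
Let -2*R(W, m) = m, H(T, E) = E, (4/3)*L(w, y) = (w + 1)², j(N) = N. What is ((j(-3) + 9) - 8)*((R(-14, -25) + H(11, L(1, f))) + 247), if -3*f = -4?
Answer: -525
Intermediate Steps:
f = 4/3 (f = -⅓*(-4) = 4/3 ≈ 1.3333)
L(w, y) = 3*(1 + w)²/4 (L(w, y) = 3*(w + 1)²/4 = 3*(1 + w)²/4)
R(W, m) = -m/2
((j(-3) + 9) - 8)*((R(-14, -25) + H(11, L(1, f))) + 247) = ((-3 + 9) - 8)*((-½*(-25) + 3*(1 + 1)²/4) + 247) = (6 - 8)*((25/2 + (¾)*2²) + 247) = -2*((25/2 + (¾)*4) + 247) = -2*((25/2 + 3) + 247) = -2*(31/2 + 247) = -2*525/2 = -525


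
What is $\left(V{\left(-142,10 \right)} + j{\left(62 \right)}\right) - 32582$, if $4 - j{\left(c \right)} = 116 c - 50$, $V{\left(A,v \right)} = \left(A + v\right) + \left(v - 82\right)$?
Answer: $-39924$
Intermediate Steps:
$V{\left(A,v \right)} = -82 + A + 2 v$ ($V{\left(A,v \right)} = \left(A + v\right) + \left(-82 + v\right) = -82 + A + 2 v$)
$j{\left(c \right)} = 54 - 116 c$ ($j{\left(c \right)} = 4 - \left(116 c - 50\right) = 4 - \left(-50 + 116 c\right) = 54 - 116 c$)
$\left(V{\left(-142,10 \right)} + j{\left(62 \right)}\right) - 32582 = \left(\left(-82 - 142 + 2 \cdot 10\right) + \left(54 - 7192\right)\right) - 32582 = \left(\left(-82 - 142 + 20\right) + \left(54 - 7192\right)\right) - 32582 = \left(-204 - 7138\right) - 32582 = -7342 - 32582 = -39924$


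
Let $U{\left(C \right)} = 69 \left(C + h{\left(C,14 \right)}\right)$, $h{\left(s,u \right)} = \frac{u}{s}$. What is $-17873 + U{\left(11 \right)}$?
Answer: $- \frac{187288}{11} \approx -17026.0$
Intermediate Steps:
$U{\left(C \right)} = 69 C + \frac{966}{C}$ ($U{\left(C \right)} = 69 \left(C + \frac{14}{C}\right) = 69 C + \frac{966}{C}$)
$-17873 + U{\left(11 \right)} = -17873 + \left(69 \cdot 11 + \frac{966}{11}\right) = -17873 + \left(759 + 966 \cdot \frac{1}{11}\right) = -17873 + \left(759 + \frac{966}{11}\right) = -17873 + \frac{9315}{11} = - \frac{187288}{11}$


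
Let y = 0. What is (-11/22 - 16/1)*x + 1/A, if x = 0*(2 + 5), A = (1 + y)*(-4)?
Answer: -1/4 ≈ -0.25000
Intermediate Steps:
A = -4 (A = (1 + 0)*(-4) = 1*(-4) = -4)
x = 0 (x = 0*7 = 0)
(-11/22 - 16/1)*x + 1/A = (-11/22 - 16/1)*0 + 1/(-4) = (-11*1/22 - 16*1)*0 - 1/4 = (-1/2 - 16)*0 - 1/4 = -33/2*0 - 1/4 = 0 - 1/4 = -1/4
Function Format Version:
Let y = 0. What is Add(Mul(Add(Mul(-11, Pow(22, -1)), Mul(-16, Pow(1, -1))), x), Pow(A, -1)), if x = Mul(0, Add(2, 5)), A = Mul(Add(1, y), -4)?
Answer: Rational(-1, 4) ≈ -0.25000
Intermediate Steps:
A = -4 (A = Mul(Add(1, 0), -4) = Mul(1, -4) = -4)
x = 0 (x = Mul(0, 7) = 0)
Add(Mul(Add(Mul(-11, Pow(22, -1)), Mul(-16, Pow(1, -1))), x), Pow(A, -1)) = Add(Mul(Add(Mul(-11, Pow(22, -1)), Mul(-16, Pow(1, -1))), 0), Pow(-4, -1)) = Add(Mul(Add(Mul(-11, Rational(1, 22)), Mul(-16, 1)), 0), Rational(-1, 4)) = Add(Mul(Add(Rational(-1, 2), -16), 0), Rational(-1, 4)) = Add(Mul(Rational(-33, 2), 0), Rational(-1, 4)) = Add(0, Rational(-1, 4)) = Rational(-1, 4)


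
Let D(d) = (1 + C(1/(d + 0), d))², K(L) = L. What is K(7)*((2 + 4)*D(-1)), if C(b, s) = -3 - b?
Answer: 42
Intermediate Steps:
D(d) = (-2 - 1/d)² (D(d) = (1 + (-3 - 1/(d + 0)))² = (1 + (-3 - 1/d))² = (-2 - 1/d)²)
K(7)*((2 + 4)*D(-1)) = 7*((2 + 4)*((1 + 2*(-1))²/(-1)²)) = 7*(6*(1*(1 - 2)²)) = 7*(6*(1*(-1)²)) = 7*(6*(1*1)) = 7*(6*1) = 7*6 = 42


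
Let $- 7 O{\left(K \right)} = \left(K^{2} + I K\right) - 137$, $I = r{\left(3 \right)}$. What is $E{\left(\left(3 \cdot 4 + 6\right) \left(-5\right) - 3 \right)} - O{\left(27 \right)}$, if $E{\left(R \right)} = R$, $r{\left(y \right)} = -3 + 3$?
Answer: $- \frac{59}{7} \approx -8.4286$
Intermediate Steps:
$r{\left(y \right)} = 0$
$I = 0$
$O{\left(K \right)} = \frac{137}{7} - \frac{K^{2}}{7}$ ($O{\left(K \right)} = - \frac{\left(K^{2} + 0 K\right) - 137}{7} = - \frac{\left(K^{2} + 0\right) - 137}{7} = - \frac{K^{2} - 137}{7} = - \frac{-137 + K^{2}}{7} = \frac{137}{7} - \frac{K^{2}}{7}$)
$E{\left(\left(3 \cdot 4 + 6\right) \left(-5\right) - 3 \right)} - O{\left(27 \right)} = \left(\left(3 \cdot 4 + 6\right) \left(-5\right) - 3\right) - \left(\frac{137}{7} - \frac{27^{2}}{7}\right) = \left(\left(12 + 6\right) \left(-5\right) - 3\right) - \left(\frac{137}{7} - \frac{729}{7}\right) = \left(18 \left(-5\right) - 3\right) - \left(\frac{137}{7} - \frac{729}{7}\right) = \left(-90 - 3\right) - - \frac{592}{7} = -93 + \frac{592}{7} = - \frac{59}{7}$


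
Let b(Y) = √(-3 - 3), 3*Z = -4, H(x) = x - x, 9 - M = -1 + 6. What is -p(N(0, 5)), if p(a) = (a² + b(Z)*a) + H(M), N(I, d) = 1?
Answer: -1 - I*√6 ≈ -1.0 - 2.4495*I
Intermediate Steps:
M = 4 (M = 9 - (-1 + 6) = 9 - 1*5 = 9 - 5 = 4)
H(x) = 0
Z = -4/3 (Z = (⅓)*(-4) = -4/3 ≈ -1.3333)
b(Y) = I*√6 (b(Y) = √(-6) = I*√6)
p(a) = a² + I*a*√6 (p(a) = (a² + (I*√6)*a) + 0 = (a² + I*a*√6) + 0 = a² + I*a*√6)
-p(N(0, 5)) = -(1 + I*√6) = -1 - I*√6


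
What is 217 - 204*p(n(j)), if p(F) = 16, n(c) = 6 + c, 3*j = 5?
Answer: -3047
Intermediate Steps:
j = 5/3 (j = (⅓)*5 = 5/3 ≈ 1.6667)
217 - 204*p(n(j)) = 217 - 204*16 = 217 - 3264 = -3047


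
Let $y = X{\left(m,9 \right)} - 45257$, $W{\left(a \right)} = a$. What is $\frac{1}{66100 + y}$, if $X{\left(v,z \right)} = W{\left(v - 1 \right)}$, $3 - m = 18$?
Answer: $\frac{1}{20827} \approx 4.8015 \cdot 10^{-5}$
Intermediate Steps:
$m = -15$ ($m = 3 - 18 = -15$)
$X{\left(v,z \right)} = -1 + v$ ($X{\left(v,z \right)} = v - 1 = -1 + v$)
$y = -45273$ ($y = \left(-1 - 15\right) - 45257 = -16 - 45257 = -45273$)
$\frac{1}{66100 + y} = \frac{1}{66100 - 45273} = \frac{1}{20827}$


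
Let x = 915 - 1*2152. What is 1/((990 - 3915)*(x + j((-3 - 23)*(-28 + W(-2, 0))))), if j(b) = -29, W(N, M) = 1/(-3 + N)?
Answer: 1/3703050 ≈ 2.7005e-7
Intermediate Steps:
x = -1237 (x = 915 - 2152 = -1237)
1/((990 - 3915)*(x + j((-3 - 23)*(-28 + W(-2, 0))))) = 1/((990 - 3915)*(-1237 - 29)) = 1/(-2925*(-1266)) = 1/3703050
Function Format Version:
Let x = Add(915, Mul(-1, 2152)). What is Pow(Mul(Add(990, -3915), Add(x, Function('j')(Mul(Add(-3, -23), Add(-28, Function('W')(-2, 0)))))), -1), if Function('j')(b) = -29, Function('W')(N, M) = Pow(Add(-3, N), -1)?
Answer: Rational(1, 3703050) ≈ 2.7005e-7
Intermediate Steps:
x = -1237 (x = Add(915, -2152) = -1237)
Pow(Mul(Add(990, -3915), Add(x, Function('j')(Mul(Add(-3, -23), Add(-28, Function('W')(-2, 0)))))), -1) = Pow(Mul(Add(990, -3915), Add(-1237, -29)), -1) = Pow(Mul(-2925, -1266), -1) = Pow(3703050, -1) = Rational(1, 3703050)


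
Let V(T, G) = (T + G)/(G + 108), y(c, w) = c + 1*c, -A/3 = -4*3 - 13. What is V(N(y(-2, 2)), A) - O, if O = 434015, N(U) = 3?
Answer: -26474889/61 ≈ -4.3401e+5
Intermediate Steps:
A = 75 (A = -3*(-4*3 - 13) = -3*(-12 - 13) = -3*(-25) = 75)
y(c, w) = 2*c (y(c, w) = c + c = 2*c)
V(T, G) = (G + T)/(108 + G)
V(N(y(-2, 2)), A) - O = (75 + 3)/(108 + 75) - 1*434015 = 78/183 - 434015 = (1/183)*78 - 434015 = 26/61 - 434015 = -26474889/61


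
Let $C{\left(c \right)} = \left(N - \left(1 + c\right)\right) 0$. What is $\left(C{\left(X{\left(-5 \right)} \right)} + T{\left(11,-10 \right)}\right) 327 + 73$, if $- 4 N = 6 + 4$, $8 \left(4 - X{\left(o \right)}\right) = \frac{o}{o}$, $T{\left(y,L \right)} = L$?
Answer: $-3197$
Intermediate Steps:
$X{\left(o \right)} = \frac{31}{8}$ ($X{\left(o \right)} = 4 - \frac{o \frac{1}{o}}{8} = 4 - \frac{1}{8} = \frac{31}{8}$)
$N = - \frac{5}{2}$ ($N = - \frac{6 + 4}{4} = \left(- \frac{1}{4}\right) 10 = - \frac{5}{2} \approx -2.5$)
$C{\left(c \right)} = 0$ ($C{\left(c \right)} = \left(- \frac{5}{2} - \left(1 + c\right)\right) 0 = \left(- \frac{7}{2} - c\right) 0 = 0$)
$\left(C{\left(X{\left(-5 \right)} \right)} + T{\left(11,-10 \right)}\right) 327 + 73 = \left(0 - 10\right) 327 + 73 = \left(-10\right) 327 + 73 = -3270 + 73 = -3197$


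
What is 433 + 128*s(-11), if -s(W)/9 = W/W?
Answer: -719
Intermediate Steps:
s(W) = -9 (s(W) = -9*W/W = -9*1 = -9)
433 + 128*s(-11) = 433 + 128*(-9) = 433 - 1152 = -719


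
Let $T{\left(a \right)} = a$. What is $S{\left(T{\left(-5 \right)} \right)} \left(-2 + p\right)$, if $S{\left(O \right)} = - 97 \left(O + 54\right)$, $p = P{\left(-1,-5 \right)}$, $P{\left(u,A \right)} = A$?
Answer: $33271$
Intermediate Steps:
$p = -5$
$S{\left(O \right)} = -5238 - 97 O$ ($S{\left(O \right)} = - 97 \left(54 + O\right) = -5238 - 97 O$)
$S{\left(T{\left(-5 \right)} \right)} \left(-2 + p\right) = \left(-5238 - -485\right) \left(-2 - 5\right) = \left(-5238 + 485\right) \left(-7\right) = \left(-4753\right) \left(-7\right) = 33271$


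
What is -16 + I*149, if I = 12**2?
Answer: 21440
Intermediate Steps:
I = 144
-16 + I*149 = -16 + 144*149 = -16 + 21456 = 21440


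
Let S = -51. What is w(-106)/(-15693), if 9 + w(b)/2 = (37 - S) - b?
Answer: -370/15693 ≈ -0.023577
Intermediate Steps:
w(b) = 158 - 2*b (w(b) = -18 + 2*((37 - 1*(-51)) - b) = -18 + 2*((37 + 51) - b) = -18 + 2*(88 - b) = -18 + (176 - 2*b) = 158 - 2*b)
w(-106)/(-15693) = (158 - 2*(-106))/(-15693) = (158 + 212)*(-1/15693) = 370*(-1/15693) = -370/15693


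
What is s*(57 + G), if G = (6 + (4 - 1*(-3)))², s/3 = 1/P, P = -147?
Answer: -226/49 ≈ -4.6122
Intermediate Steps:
s = -1/49 (s = 3/(-147) = 3*(-1/147) = -1/49 ≈ -0.020408)
G = 169 (G = (6 + (4 + 3))² = (6 + 7)² = 13² = 169)
s*(57 + G) = -(57 + 169)/49 = -1/49*226 = -226/49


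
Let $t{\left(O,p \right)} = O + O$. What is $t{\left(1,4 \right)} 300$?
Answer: $600$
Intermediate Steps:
$t{\left(O,p \right)} = 2 O$
$t{\left(1,4 \right)} 300 = 2 \cdot 1 \cdot 300 = 2 \cdot 300 = 600$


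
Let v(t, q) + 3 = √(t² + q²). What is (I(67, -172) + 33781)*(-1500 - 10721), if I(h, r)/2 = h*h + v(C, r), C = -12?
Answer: -522484413 - 97768*√1858 ≈ -5.2670e+8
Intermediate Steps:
v(t, q) = -3 + √(q² + t²) (v(t, q) = -3 + √(t² + q²) = -3 + √(q² + t²))
I(h, r) = -6 + 2*h² + 2*√(144 + r²) (I(h, r) = 2*(h*h + (-3 + √(r² + (-12)²))) = 2*(h² + (-3 + √(r² + 144))) = 2*(h² + (-3 + √(144 + r²))) = 2*(-3 + h² + √(144 + r²)) = -6 + 2*h² + 2*√(144 + r²))
(I(67, -172) + 33781)*(-1500 - 10721) = ((-6 + 2*67² + 2*√(144 + (-172)²)) + 33781)*(-1500 - 10721) = ((-6 + 2*4489 + 2*√(144 + 29584)) + 33781)*(-12221) = ((-6 + 8978 + 2*√29728) + 33781)*(-12221) = ((-6 + 8978 + 2*(4*√1858)) + 33781)*(-12221) = ((-6 + 8978 + 8*√1858) + 33781)*(-12221) = ((8972 + 8*√1858) + 33781)*(-12221) = (42753 + 8*√1858)*(-12221) = -522484413 - 97768*√1858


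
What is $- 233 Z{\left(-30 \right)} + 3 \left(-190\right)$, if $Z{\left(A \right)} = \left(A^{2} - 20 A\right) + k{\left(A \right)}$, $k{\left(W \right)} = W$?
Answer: $-343080$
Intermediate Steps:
$Z{\left(A \right)} = A^{2} - 19 A$ ($Z{\left(A \right)} = \left(A^{2} - 20 A\right) + A = A^{2} - 19 A$)
$- 233 Z{\left(-30 \right)} + 3 \left(-190\right) = - 233 \left(- 30 \left(-19 - 30\right)\right) + 3 \left(-190\right) = - 233 \left(\left(-30\right) \left(-49\right)\right) - 570 = \left(-233\right) 1470 - 570 = -342510 - 570 = -343080$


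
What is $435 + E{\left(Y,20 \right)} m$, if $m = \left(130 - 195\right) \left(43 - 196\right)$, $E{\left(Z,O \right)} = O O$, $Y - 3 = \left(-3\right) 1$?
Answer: $3978435$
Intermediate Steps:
$Y = 0$ ($Y = 3 - 3 = 0$)
$E{\left(Z,O \right)} = O^{2}$
$m = 9945$ ($m = \left(-65\right) \left(-153\right) = 9945$)
$435 + E{\left(Y,20 \right)} m = 435 + 20^{2} \cdot 9945 = 435 + 400 \cdot 9945 = 435 + 3978000 = 3978435$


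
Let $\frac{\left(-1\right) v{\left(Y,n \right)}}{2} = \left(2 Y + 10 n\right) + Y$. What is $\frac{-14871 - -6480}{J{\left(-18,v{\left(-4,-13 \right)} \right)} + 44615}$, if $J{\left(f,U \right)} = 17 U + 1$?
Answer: $- \frac{8391}{49444} \approx -0.16971$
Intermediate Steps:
$v{\left(Y,n \right)} = - 20 n - 6 Y$ ($v{\left(Y,n \right)} = - 2 \left(\left(2 Y + 10 n\right) + Y\right) = - 2 \left(3 Y + 10 n\right) = - 20 n - 6 Y$)
$J{\left(f,U \right)} = 1 + 17 U$
$\frac{-14871 - -6480}{J{\left(-18,v{\left(-4,-13 \right)} \right)} + 44615} = \frac{-14871 - -6480}{\left(1 + 17 \left(\left(-20\right) \left(-13\right) - -24\right)\right) + 44615} = \frac{-14871 + 6480}{\left(1 + 17 \left(260 + 24\right)\right) + 44615} = - \frac{8391}{\left(1 + 17 \cdot 284\right) + 44615} = - \frac{8391}{\left(1 + 4828\right) + 44615} = - \frac{8391}{4829 + 44615} = - \frac{8391}{49444}$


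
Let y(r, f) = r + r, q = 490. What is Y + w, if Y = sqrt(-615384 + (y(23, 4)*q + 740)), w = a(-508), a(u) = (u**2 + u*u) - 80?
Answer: 516048 + 2*I*sqrt(148026) ≈ 5.1605e+5 + 769.48*I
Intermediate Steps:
y(r, f) = 2*r
a(u) = -80 + 2*u**2 (a(u) = (u**2 + u**2) - 80 = 2*u**2 - 80 = -80 + 2*u**2)
w = 516048 (w = -80 + 2*(-508)**2 = -80 + 2*258064 = -80 + 516128 = 516048)
Y = 2*I*sqrt(148026) (Y = sqrt(-615384 + ((2*23)*490 + 740)) = sqrt(-615384 + (46*490 + 740)) = sqrt(-615384 + (22540 + 740)) = sqrt(-615384 + 23280) = sqrt(-592104) = 2*I*sqrt(148026) ≈ 769.48*I)
Y + w = 2*I*sqrt(148026) + 516048 = 516048 + 2*I*sqrt(148026)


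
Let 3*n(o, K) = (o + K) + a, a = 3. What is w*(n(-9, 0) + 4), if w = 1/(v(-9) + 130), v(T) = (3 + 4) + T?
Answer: 1/64 ≈ 0.015625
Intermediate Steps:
n(o, K) = 1 + K/3 + o/3 (n(o, K) = ((o + K) + 3)/3 = ((K + o) + 3)/3 = (3 + K + o)/3 = 1 + K/3 + o/3)
v(T) = 7 + T
w = 1/128 (w = 1/((7 - 9) + 130) = 1/(-2 + 130) = 1/128 ≈ 0.0078125)
w*(n(-9, 0) + 4) = ((1 + (⅓)*0 + (⅓)*(-9)) + 4)/128 = ((1 + 0 - 3) + 4)/128 = (-2 + 4)/128 = (1/128)*2 = 1/64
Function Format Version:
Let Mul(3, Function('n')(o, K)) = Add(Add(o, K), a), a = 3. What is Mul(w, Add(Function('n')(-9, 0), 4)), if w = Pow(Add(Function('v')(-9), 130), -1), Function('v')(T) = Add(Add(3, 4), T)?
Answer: Rational(1, 64) ≈ 0.015625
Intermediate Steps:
Function('n')(o, K) = Add(1, Mul(Rational(1, 3), K), Mul(Rational(1, 3), o)) (Function('n')(o, K) = Mul(Rational(1, 3), Add(Add(o, K), 3)) = Mul(Rational(1, 3), Add(Add(K, o), 3)) = Mul(Rational(1, 3), Add(3, K, o)) = Add(1, Mul(Rational(1, 3), K), Mul(Rational(1, 3), o)))
Function('v')(T) = Add(7, T)
w = Rational(1, 128) (w = Pow(Add(Add(7, -9), 130), -1) = Pow(Add(-2, 130), -1) = Pow(128, -1) = Rational(1, 128) ≈ 0.0078125)
Mul(w, Add(Function('n')(-9, 0), 4)) = Mul(Rational(1, 128), Add(Add(1, Mul(Rational(1, 3), 0), Mul(Rational(1, 3), -9)), 4)) = Mul(Rational(1, 128), Add(Add(1, 0, -3), 4)) = Mul(Rational(1, 128), Add(-2, 4)) = Mul(Rational(1, 128), 2) = Rational(1, 64)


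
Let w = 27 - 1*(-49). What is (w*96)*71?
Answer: 518016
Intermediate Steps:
w = 76 (w = 27 + 49 = 76)
(w*96)*71 = (76*96)*71 = 7296*71 = 518016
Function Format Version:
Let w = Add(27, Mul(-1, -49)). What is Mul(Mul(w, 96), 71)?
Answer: 518016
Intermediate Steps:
w = 76 (w = Add(27, 49) = 76)
Mul(Mul(w, 96), 71) = Mul(Mul(76, 96), 71) = Mul(7296, 71) = 518016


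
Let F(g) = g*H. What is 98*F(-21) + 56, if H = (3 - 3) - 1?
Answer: 2114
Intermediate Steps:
H = -1 (H = 0 - 1 = -1)
F(g) = -g (F(g) = g*(-1) = -g)
98*F(-21) + 56 = 98*(-1*(-21)) + 56 = 98*21 + 56 = 2058 + 56 = 2114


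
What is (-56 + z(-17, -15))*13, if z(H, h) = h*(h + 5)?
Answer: 1222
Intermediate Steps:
z(H, h) = h*(5 + h)
(-56 + z(-17, -15))*13 = (-56 - 15*(5 - 15))*13 = (-56 - 15*(-10))*13 = (-56 + 150)*13 = 94*13 = 1222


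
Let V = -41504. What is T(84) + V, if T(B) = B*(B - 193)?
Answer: -50660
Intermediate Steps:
T(B) = B*(-193 + B)
T(84) + V = 84*(-193 + 84) - 41504 = 84*(-109) - 41504 = -9156 - 41504 = -50660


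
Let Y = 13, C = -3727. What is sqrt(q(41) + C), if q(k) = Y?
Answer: I*sqrt(3714) ≈ 60.943*I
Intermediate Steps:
q(k) = 13
sqrt(q(41) + C) = sqrt(13 - 3727) = sqrt(-3714) = I*sqrt(3714)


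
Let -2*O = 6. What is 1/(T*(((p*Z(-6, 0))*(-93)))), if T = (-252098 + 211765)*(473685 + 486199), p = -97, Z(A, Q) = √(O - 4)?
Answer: I*√7/2444736191637684 ≈ 1.0822e-15*I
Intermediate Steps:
O = -3 (O = -½*6 = -3)
Z(A, Q) = I*√7 (Z(A, Q) = √(-3 - 4) = √(-7) = I*√7)
T = -38715001372 (T = -40333*959884 = -38715001372)
1/(T*(((p*Z(-6, 0))*(-93)))) = 1/((-38715001372)*((-97*I*√7*(-93)))) = -(-I*√7/63147)/38715001372 = -(-1)*I*√7/2444736191637684 = I*√7/2444736191637684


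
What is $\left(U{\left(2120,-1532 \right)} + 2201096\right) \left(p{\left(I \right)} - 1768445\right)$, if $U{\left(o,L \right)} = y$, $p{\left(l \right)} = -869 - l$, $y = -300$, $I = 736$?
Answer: $-3895518959800$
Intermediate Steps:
$U{\left(o,L \right)} = -300$
$\left(U{\left(2120,-1532 \right)} + 2201096\right) \left(p{\left(I \right)} - 1768445\right) = \left(-300 + 2201096\right) \left(\left(-869 - 736\right) - 1768445\right) = 2200796 \left(\left(-869 - 736\right) - 1768445\right) = 2200796 \left(-1605 - 1768445\right) = 2200796 \left(-1770050\right) = -3895518959800$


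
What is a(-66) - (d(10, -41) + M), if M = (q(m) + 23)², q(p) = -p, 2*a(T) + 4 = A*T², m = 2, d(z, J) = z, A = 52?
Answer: 112803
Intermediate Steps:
a(T) = -2 + 26*T² (a(T) = -2 + (52*T²)/2 = -2 + 26*T²)
M = 441 (M = (-1*2 + 23)² = (-2 + 23)² = 21² = 441)
a(-66) - (d(10, -41) + M) = (-2 + 26*(-66)²) - (10 + 441) = (-2 + 26*4356) - 1*451 = (-2 + 113256) - 451 = 113254 - 451 = 112803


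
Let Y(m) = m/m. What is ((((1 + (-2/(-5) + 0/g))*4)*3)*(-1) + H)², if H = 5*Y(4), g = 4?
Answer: 3481/25 ≈ 139.24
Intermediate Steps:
Y(m) = 1
H = 5 (H = 5*1 = 5)
((((1 + (-2/(-5) + 0/g))*4)*3)*(-1) + H)² = ((((1 + (-2/(-5) + 0/4))*4)*3)*(-1) + 5)² = ((((1 + (-2*(-⅕) + 0*(¼)))*4)*3)*(-1) + 5)² = ((((1 + (⅖ + 0))*4)*3)*(-1) + 5)² = ((((1 + ⅖)*4)*3)*(-1) + 5)² = ((((7/5)*4)*3)*(-1) + 5)² = (((28/5)*3)*(-1) + 5)² = ((84/5)*(-1) + 5)² = (-84/5 + 5)² = (-59/5)² = 3481/25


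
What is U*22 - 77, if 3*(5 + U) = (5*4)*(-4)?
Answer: -2321/3 ≈ -773.67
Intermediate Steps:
U = -95/3 (U = -5 + ((5*4)*(-4))/3 = -5 + (20*(-4))/3 = -5 + (⅓)*(-80) = -5 - 80/3 = -95/3 ≈ -31.667)
U*22 - 77 = -95/3*22 - 77 = -2090/3 - 77 = -2321/3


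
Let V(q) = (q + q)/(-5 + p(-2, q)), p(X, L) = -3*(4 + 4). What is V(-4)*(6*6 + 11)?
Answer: 376/29 ≈ 12.966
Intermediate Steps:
p(X, L) = -24 (p(X, L) = -3*8 = -24)
V(q) = -2*q/29 (V(q) = (q + q)/(-5 - 24) = (2*q)/(-29) = (2*q)*(-1/29) = -2*q/29)
V(-4)*(6*6 + 11) = (-2/29*(-4))*(6*6 + 11) = 8*(36 + 11)/29 = (8/29)*47 = 376/29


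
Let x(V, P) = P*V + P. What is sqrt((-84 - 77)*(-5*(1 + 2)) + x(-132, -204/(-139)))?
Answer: 3*sqrt(4771731)/139 ≈ 47.146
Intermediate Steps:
x(V, P) = P + P*V
sqrt((-84 - 77)*(-5*(1 + 2)) + x(-132, -204/(-139))) = sqrt((-84 - 77)*(-5*(1 + 2)) + (-204/(-139))*(1 - 132)) = sqrt(-(-805)*3 - 204*(-1/139)*(-131)) = sqrt(-161*(-15) + (204/139)*(-131)) = sqrt(2415 - 26724/139) = sqrt(308961/139) = 3*sqrt(4771731)/139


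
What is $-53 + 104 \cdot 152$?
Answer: $15755$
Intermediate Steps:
$-53 + 104 \cdot 152 = -53 + 15808 = 15755$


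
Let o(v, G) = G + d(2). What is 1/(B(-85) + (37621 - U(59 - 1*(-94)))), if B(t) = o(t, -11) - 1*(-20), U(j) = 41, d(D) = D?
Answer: 1/37591 ≈ 2.6602e-5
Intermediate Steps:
o(v, G) = 2 + G (o(v, G) = G + 2 = 2 + G)
B(t) = 11 (B(t) = (2 - 11) - 1*(-20) = -9 + 20 = 11)
1/(B(-85) + (37621 - U(59 - 1*(-94)))) = 1/(11 + (37621 - 1*41)) = 1/(11 + (37621 - 41)) = 1/(11 + 37580) = 1/37591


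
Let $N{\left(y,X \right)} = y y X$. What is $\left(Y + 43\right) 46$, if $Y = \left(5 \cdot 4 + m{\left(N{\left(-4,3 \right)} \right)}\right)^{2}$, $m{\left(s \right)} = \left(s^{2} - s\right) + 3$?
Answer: $238918664$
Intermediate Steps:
$N{\left(y,X \right)} = X y^{2}$ ($N{\left(y,X \right)} = y^{2} X = X y^{2}$)
$m{\left(s \right)} = 3 + s^{2} - s$
$Y = 5193841$ ($Y = \left(5 \cdot 4 + \left(3 + \left(3 \left(-4\right)^{2}\right)^{2} - 3 \left(-4\right)^{2}\right)\right)^{2} = \left(20 + \left(3 + \left(3 \cdot 16\right)^{2} - 3 \cdot 16\right)\right)^{2} = \left(20 + \left(3 + 48^{2} - 48\right)\right)^{2} = \left(20 + \left(3 + 2304 - 48\right)\right)^{2} = \left(20 + 2259\right)^{2} = 2279^{2} = 5193841$)
$\left(Y + 43\right) 46 = \left(5193841 + 43\right) 46 = 5193884 \cdot 46 = 238918664$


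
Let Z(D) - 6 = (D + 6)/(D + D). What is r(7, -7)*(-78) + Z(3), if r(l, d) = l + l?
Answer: -2169/2 ≈ -1084.5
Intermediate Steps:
r(l, d) = 2*l
Z(D) = 6 + (6 + D)/(2*D) (Z(D) = 6 + (D + 6)/(D + D) = 6 + (6 + D)/((2*D)) = 6 + (6 + D)*(1/(2*D)) = 6 + (6 + D)/(2*D))
r(7, -7)*(-78) + Z(3) = (2*7)*(-78) + (13/2 + 3/3) = 14*(-78) + (13/2 + 3*(⅓)) = -1092 + (13/2 + 1) = -1092 + 15/2 = -2169/2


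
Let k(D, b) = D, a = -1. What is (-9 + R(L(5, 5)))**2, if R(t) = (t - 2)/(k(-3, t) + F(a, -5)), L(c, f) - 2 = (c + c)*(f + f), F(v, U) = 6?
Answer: 5329/9 ≈ 592.11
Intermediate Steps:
L(c, f) = 2 + 4*c*f (L(c, f) = 2 + (c + c)*(f + f) = 2 + (2*c)*(2*f) = 2 + 4*c*f)
R(t) = -2/3 + t/3 (R(t) = (t - 2)/(-3 + 6) = (-2 + t)/3 = (-2 + t)*(1/3) = -2/3 + t/3)
(-9 + R(L(5, 5)))**2 = (-9 + (-2/3 + (2 + 4*5*5)/3))**2 = (-9 + (-2/3 + (2 + 100)/3))**2 = (-9 + (-2/3 + (1/3)*102))**2 = (-9 + (-2/3 + 34))**2 = (-9 + 100/3)**2 = (73/3)**2 = 5329/9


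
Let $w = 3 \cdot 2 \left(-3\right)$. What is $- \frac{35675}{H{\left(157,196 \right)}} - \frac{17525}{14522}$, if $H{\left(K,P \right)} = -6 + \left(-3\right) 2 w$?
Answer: $- \frac{129964975}{370311} \approx -350.96$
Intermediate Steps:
$w = -18$ ($w = 6 \left(-3\right) = -18$)
$H{\left(K,P \right)} = 102$ ($H{\left(K,P \right)} = -6 + \left(-3\right) 2 \left(-18\right) = -6 - -108 = -6 + 108 = 102$)
$- \frac{35675}{H{\left(157,196 \right)}} - \frac{17525}{14522} = - \frac{35675}{102} - \frac{17525}{14522} = - \frac{129964975}{370311}$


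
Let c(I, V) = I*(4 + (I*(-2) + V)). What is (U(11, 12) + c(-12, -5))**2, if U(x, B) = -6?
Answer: 79524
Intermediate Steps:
c(I, V) = I*(4 + V - 2*I) (c(I, V) = I*(4 + (-2*I + V)) = I*(4 + (V - 2*I)) = I*(4 + V - 2*I))
(U(11, 12) + c(-12, -5))**2 = (-6 - 12*(4 - 5 - 2*(-12)))**2 = (-6 - 12*(4 - 5 + 24))**2 = (-6 - 12*23)**2 = (-6 - 276)**2 = (-282)**2 = 79524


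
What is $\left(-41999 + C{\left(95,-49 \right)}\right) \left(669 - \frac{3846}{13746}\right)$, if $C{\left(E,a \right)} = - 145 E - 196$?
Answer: $- \frac{2956833340}{79} \approx -3.7428 \cdot 10^{7}$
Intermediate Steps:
$C{\left(E,a \right)} = -196 - 145 E$
$\left(-41999 + C{\left(95,-49 \right)}\right) \left(669 - \frac{3846}{13746}\right) = \left(-41999 - 13971\right) \left(669 - \frac{3846}{13746}\right) = \left(-41999 - 13971\right) \left(669 - \frac{641}{2291}\right) = \left(-55970\right) \frac{1532038}{2291} = - \frac{2956833340}{79}$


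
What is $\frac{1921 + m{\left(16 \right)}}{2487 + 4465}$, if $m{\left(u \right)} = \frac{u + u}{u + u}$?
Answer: $\frac{961}{3476} \approx 0.27647$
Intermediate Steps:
$m{\left(u \right)} = 1$ ($m{\left(u \right)} = \frac{2 u}{2 u} = 2 u \frac{1}{2 u} = 1$)
$\frac{1921 + m{\left(16 \right)}}{2487 + 4465} = \frac{1921 + 1}{2487 + 4465} = \frac{1922}{6952} = 1922 \cdot \frac{1}{6952} = \frac{961}{3476}$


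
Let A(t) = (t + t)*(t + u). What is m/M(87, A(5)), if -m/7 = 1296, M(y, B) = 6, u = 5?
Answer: -1512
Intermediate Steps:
A(t) = 2*t*(5 + t) (A(t) = (t + t)*(t + 5) = (2*t)*(5 + t) = 2*t*(5 + t))
m = -9072 (m = -7*1296 = -9072)
m/M(87, A(5)) = -9072/6 = -9072*1/6 = -1512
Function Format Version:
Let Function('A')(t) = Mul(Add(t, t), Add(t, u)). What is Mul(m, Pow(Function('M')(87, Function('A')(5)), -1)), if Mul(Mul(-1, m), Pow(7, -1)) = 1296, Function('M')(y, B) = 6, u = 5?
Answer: -1512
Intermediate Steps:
Function('A')(t) = Mul(2, t, Add(5, t)) (Function('A')(t) = Mul(Add(t, t), Add(t, 5)) = Mul(Mul(2, t), Add(5, t)) = Mul(2, t, Add(5, t)))
m = -9072 (m = Mul(-7, 1296) = -9072)
Mul(m, Pow(Function('M')(87, Function('A')(5)), -1)) = Mul(-9072, Pow(6, -1)) = Mul(-9072, Rational(1, 6)) = -1512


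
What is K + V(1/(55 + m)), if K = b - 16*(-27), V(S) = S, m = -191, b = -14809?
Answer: -1955273/136 ≈ -14377.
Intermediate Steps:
K = -14377 (K = -14809 - 16*(-27) = -14809 + 432 = -14377)
K + V(1/(55 + m)) = -14377 + 1/(55 - 191) = -14377 + 1/(-136) = -14377 - 1/136 = -1955273/136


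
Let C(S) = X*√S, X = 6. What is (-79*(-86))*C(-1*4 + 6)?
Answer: 40764*√2 ≈ 57649.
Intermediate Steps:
C(S) = 6*√S
(-79*(-86))*C(-1*4 + 6) = (-79*(-86))*(6*√(-1*4 + 6)) = 6794*(6*√(-4 + 6)) = 6794*(6*√2) = 40764*√2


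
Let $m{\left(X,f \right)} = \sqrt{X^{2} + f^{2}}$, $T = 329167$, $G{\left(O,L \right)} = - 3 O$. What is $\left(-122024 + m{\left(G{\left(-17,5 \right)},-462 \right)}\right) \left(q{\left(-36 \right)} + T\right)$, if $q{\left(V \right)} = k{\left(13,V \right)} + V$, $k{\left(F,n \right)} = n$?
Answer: $-40157488280 + 987285 \sqrt{24005} \approx -4.0005 \cdot 10^{10}$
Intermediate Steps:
$q{\left(V \right)} = 2 V$ ($q{\left(V \right)} = V + V = 2 V$)
$\left(-122024 + m{\left(G{\left(-17,5 \right)},-462 \right)}\right) \left(q{\left(-36 \right)} + T\right) = \left(-122024 + \sqrt{\left(\left(-3\right) \left(-17\right)\right)^{2} + \left(-462\right)^{2}}\right) \left(2 \left(-36\right) + 329167\right) = \left(-122024 + \sqrt{51^{2} + 213444}\right) \left(-72 + 329167\right) = \left(-122024 + \sqrt{2601 + 213444}\right) 329095 = \left(-122024 + \sqrt{216045}\right) 329095 = \left(-122024 + 3 \sqrt{24005}\right) 329095 = -40157488280 + 987285 \sqrt{24005}$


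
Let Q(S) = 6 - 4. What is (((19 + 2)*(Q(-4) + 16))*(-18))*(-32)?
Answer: 217728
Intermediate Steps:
Q(S) = 2
(((19 + 2)*(Q(-4) + 16))*(-18))*(-32) = (((19 + 2)*(2 + 16))*(-18))*(-32) = ((21*18)*(-18))*(-32) = (378*(-18))*(-32) = -6804*(-32) = 217728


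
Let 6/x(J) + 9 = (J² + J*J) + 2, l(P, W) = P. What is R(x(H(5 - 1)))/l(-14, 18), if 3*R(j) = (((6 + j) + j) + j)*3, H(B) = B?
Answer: -12/25 ≈ -0.48000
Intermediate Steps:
x(J) = 6/(-7 + 2*J²) (x(J) = 6/(-9 + ((J² + J*J) + 2)) = 6/(-9 + ((J² + J²) + 2)) = 6/(-9 + (2*J² + 2)) = 6/(-9 + (2 + 2*J²)) = 6/(-7 + 2*J²))
R(j) = 6 + 3*j (R(j) = ((((6 + j) + j) + j)*3)/3 = (((6 + 2*j) + j)*3)/3 = ((6 + 3*j)*3)/3 = (18 + 9*j)/3 = 6 + 3*j)
R(x(H(5 - 1)))/l(-14, 18) = (6 + 3*(6/(-7 + 2*(5 - 1)²)))/(-14) = (6 + 3*(6/(-7 + 2*4²)))*(-1/14) = (6 + 3*(6/(-7 + 2*16)))*(-1/14) = (6 + 3*(6/(-7 + 32)))*(-1/14) = (6 + 3*(6/25))*(-1/14) = (6 + 18/25)*(-1/14) = (168/25)*(-1/14) = -12/25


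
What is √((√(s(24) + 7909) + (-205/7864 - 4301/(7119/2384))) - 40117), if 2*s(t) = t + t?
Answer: √(-3618013810208251958 + 87060768164496*√7933)/9330636 ≈ 203.64*I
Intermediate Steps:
s(t) = t (s(t) = (t + t)/2 = (2*t)/2 = t)
√((√(s(24) + 7909) + (-205/7864 - 4301/(7119/2384))) - 40117) = √((√(24 + 7909) + (-205/7864 - 4301/(7119/2384))) - 40117) = √((√7933 + (-205*1/7864 - 4301/(7119*(1/2384)))) - 40117) = √((√7933 + (-205/7864 - 4301/7119/2384)) - 40117) = √((√7933 + (-205/7864 - 4301*2384/7119)) - 40117) = √((√7933 + (-205/7864 - 10253584/7119)) - 40117) = √((√7933 - 80635643971/55983816) - 40117) = √((-80635643971/55983816 + √7933) - 40117) = √(-2326538390443/55983816 + √7933)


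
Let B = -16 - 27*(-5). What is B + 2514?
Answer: 2633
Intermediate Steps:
B = 119 (B = -16 - 9*(-15) = -16 + 135 = 119)
B + 2514 = 119 + 2514 = 2633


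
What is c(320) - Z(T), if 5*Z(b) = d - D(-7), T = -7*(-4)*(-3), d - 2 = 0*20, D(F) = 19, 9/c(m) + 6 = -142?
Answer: 2471/740 ≈ 3.3392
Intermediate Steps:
c(m) = -9/148 (c(m) = 9/(-6 - 142) = 9/(-148) = 9*(-1/148) = -9/148)
d = 2 (d = 2 + 0*20 = 2 + 0 = 2)
T = -84 (T = 28*(-3) = -84)
Z(b) = -17/5 (Z(b) = (2 - 1*19)/5 = (2 - 19)/5 = (1/5)*(-17) = -17/5)
c(320) - Z(T) = -9/148 - 1*(-17/5) = -9/148 + 17/5 = 2471/740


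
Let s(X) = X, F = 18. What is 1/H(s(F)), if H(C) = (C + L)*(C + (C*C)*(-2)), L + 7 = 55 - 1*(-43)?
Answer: -1/68670 ≈ -1.4562e-5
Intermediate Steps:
L = 91 (L = -7 + (55 - 1*(-43)) = -7 + (55 + 43) = -7 + 98 = 91)
H(C) = (91 + C)*(C - 2*C**2) (H(C) = (C + 91)*(C + (C*C)*(-2)) = (91 + C)*(C + C**2*(-2)) = (91 + C)*(C - 2*C**2))
1/H(s(F)) = 1/(18*(91 - 181*18 - 2*18**2)) = 1/(18*(91 - 3258 - 2*324)) = 1/(18*(91 - 3258 - 648)) = 1/(18*(-3815)) = 1/(-68670) = -1/68670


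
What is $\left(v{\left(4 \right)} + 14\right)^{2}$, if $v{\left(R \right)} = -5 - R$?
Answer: $25$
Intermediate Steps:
$\left(v{\left(4 \right)} + 14\right)^{2} = \left(\left(-5 - 4\right) + 14\right)^{2} = \left(-9 + 14\right)^{2} = 5^{2} = 25$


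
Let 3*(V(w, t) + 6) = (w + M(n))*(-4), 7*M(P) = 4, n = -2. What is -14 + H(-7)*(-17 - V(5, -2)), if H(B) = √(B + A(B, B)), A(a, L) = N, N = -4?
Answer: -14 - 25*I*√11/7 ≈ -14.0 - 11.845*I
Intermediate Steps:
M(P) = 4/7 (M(P) = (⅐)*4 = 4/7)
A(a, L) = -4
H(B) = √(-4 + B) (H(B) = √(B - 4) = √(-4 + B))
V(w, t) = -142/21 - 4*w/3 (V(w, t) = -6 + ((w + 4/7)*(-4))/3 = -6 + ((4/7 + w)*(-4))/3 = -6 + (-16/7 - 4*w)/3 = -6 + (-16/21 - 4*w/3) = -142/21 - 4*w/3)
-14 + H(-7)*(-17 - V(5, -2)) = -14 + √(-4 - 7)*(-17 - (-142/21 - 4/3*5)) = -14 + √(-11)*(-17 - (-142/21 - 20/3)) = -14 + (I*√11)*(-17 - 1*(-94/7)) = -14 + (I*√11)*(-17 + 94/7) = -14 + (I*√11)*(-25/7) = -14 - 25*I*√11/7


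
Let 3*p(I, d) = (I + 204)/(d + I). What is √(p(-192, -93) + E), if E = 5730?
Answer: √465418110/285 ≈ 75.697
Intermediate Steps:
p(I, d) = (204 + I)/(3*(I + d)) (p(I, d) = ((I + 204)/(d + I))/3 = ((204 + I)/(I + d))/3 = (204 + I)/(3*(I + d)))
√(p(-192, -93) + E) = √((68 + (⅓)*(-192))/(-192 - 93) + 5730) = √((68 - 64)/(-285) + 5730) = √(-1/285*4 + 5730) = √(-4/285 + 5730) = √(1633046/285) = √465418110/285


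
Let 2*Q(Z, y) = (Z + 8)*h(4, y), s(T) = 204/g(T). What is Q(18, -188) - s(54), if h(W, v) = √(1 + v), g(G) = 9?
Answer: -68/3 + 13*I*√187 ≈ -22.667 + 177.77*I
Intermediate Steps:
s(T) = 68/3 (s(T) = 204/9 = 204*(⅑) = 68/3)
Q(Z, y) = √(1 + y)*(8 + Z)/2 (Q(Z, y) = ((Z + 8)*√(1 + y))/2 = ((8 + Z)*√(1 + y))/2 = (√(1 + y)*(8 + Z))/2 = √(1 + y)*(8 + Z)/2)
Q(18, -188) - s(54) = √(1 - 188)*(8 + 18)/2 - 1*68/3 = (½)*√(-187)*26 - 68/3 = (½)*(I*√187)*26 - 68/3 = 13*I*√187 - 68/3 = -68/3 + 13*I*√187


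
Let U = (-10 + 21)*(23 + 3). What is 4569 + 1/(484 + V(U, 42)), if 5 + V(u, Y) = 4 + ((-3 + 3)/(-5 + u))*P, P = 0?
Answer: 2206828/483 ≈ 4569.0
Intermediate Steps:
U = 286 (U = 11*26 = 286)
V(u, Y) = -1 (V(u, Y) = -5 + (4 + ((-3 + 3)/(-5 + u))*0) = -5 + (4 + (0/(-5 + u))*0) = -5 + (4 + 0*0) = -5 + (4 + 0) = -5 + 4 = -1)
4569 + 1/(484 + V(U, 42)) = 4569 + 1/(484 - 1) = 4569 + 1/483 = 2206828/483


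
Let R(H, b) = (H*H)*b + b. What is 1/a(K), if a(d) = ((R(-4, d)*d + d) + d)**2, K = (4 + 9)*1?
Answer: 1/8404201 ≈ 1.1899e-7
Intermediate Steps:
K = 13 (K = 13*1 = 13)
R(H, b) = b + b*H**2 (R(H, b) = H**2*b + b = b*H**2 + b = b + b*H**2)
a(d) = (2*d + 17*d**2)**2 (a(d) = (((d*(1 + (-4)**2))*d + d) + d)**2 = (((d*(1 + 16))*d + d) + d)**2 = (((d*17)*d + d) + d)**2 = (((17*d)*d + d) + d)**2 = ((17*d**2 + d) + d)**2 = ((d + 17*d**2) + d)**2 = (2*d + 17*d**2)**2)
1/a(K) = 1/(13**2*(2 + 17*13)**2) = 1/(169*(2 + 221)**2) = 1/(169*223**2) = 1/(169*49729) = 1/8404201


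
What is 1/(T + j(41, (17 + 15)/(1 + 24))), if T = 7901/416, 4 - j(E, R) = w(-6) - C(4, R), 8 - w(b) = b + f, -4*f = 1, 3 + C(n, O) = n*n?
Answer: 416/9045 ≈ 0.045992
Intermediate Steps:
C(n, O) = -3 + n² (C(n, O) = -3 + n*n = -3 + n²)
f = -¼ (f = -¼*1 = -¼ ≈ -0.25000)
w(b) = 33/4 - b (w(b) = 8 - (b - ¼) = 8 - (-¼ + b) = 8 + (¼ - b) = 33/4 - b)
j(E, R) = 11/4 (j(E, R) = 4 - ((33/4 - 1*(-6)) - (-3 + 4²)) = 4 - ((33/4 + 6) - (-3 + 16)) = 4 - (57/4 - 1*13) = 4 - (57/4 - 13) = 4 - 1*5/4 = 4 - 5/4 = 11/4)
T = 7901/416 (T = 7901*(1/416) = 7901/416 ≈ 18.993)
1/(T + j(41, (17 + 15)/(1 + 24))) = 1/(7901/416 + 11/4) = 1/(9045/416) = 416/9045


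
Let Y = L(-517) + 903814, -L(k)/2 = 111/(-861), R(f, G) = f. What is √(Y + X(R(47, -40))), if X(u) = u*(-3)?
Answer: 5*√2977386503/287 ≈ 950.62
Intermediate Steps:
X(u) = -3*u
L(k) = 74/287 (L(k) = -222/(-861) = -222*(-1)/861 = -2*(-37/287) = 74/287)
Y = 259394692/287 (Y = 74/287 + 903814 = 259394692/287 ≈ 9.0381e+5)
√(Y + X(R(47, -40))) = √(259394692/287 - 3*47) = √(259394692/287 - 141) = √(259354225/287) = 5*√2977386503/287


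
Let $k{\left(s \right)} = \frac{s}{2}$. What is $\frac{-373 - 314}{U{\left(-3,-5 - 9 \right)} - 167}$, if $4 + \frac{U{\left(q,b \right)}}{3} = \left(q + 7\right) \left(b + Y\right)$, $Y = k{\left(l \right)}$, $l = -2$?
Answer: $\frac{687}{359} \approx 1.9136$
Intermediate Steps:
$k{\left(s \right)} = \frac{s}{2}$ ($k{\left(s \right)} = s \frac{1}{2} = \frac{s}{2}$)
$Y = -1$ ($Y = \frac{1}{2} \left(-2\right) = -1$)
$U{\left(q,b \right)} = -12 + 3 \left(-1 + b\right) \left(7 + q\right)$ ($U{\left(q,b \right)} = -12 + 3 \left(q + 7\right) \left(b - 1\right) = -12 + 3 \left(7 + q\right) \left(-1 + b\right) = -12 + 3 \left(-1 + b\right) \left(7 + q\right)$)
$\frac{-373 - 314}{U{\left(-3,-5 - 9 \right)} - 167} = \frac{-373 - 314}{\left(-33 - -9 + 21 \left(-5 - 9\right) + 3 \left(-5 - 9\right) \left(-3\right)\right) - 167} = - \frac{687}{\left(-33 + 9 + 21 \left(-5 - 9\right) + 3 \left(-5 - 9\right) \left(-3\right)\right) - 167} = - \frac{687}{\left(-33 + 9 + 21 \left(-14\right) + 3 \left(-14\right) \left(-3\right)\right) - 167} = - \frac{687}{\left(-33 + 9 - 294 + 126\right) - 167} = - \frac{687}{-192 - 167} = - \frac{687}{-359} = \left(-687\right) \left(- \frac{1}{359}\right) = \frac{687}{359}$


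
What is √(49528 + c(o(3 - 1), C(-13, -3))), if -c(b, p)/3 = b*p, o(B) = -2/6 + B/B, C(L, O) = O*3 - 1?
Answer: 2*√12387 ≈ 222.59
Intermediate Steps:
C(L, O) = -1 + 3*O (C(L, O) = 3*O - 1 = -1 + 3*O)
o(B) = ⅔ (o(B) = -2*⅙ + 1 = -⅓ + 1 = ⅔)
c(b, p) = -3*b*p
√(49528 + c(o(3 - 1), C(-13, -3))) = √(49528 - 3*⅔*(-1 + 3*(-3))) = √(49528 - 3*⅔*(-1 - 9)) = √(49528 - 3*⅔*(-10)) = √(49528 + 20) = √49548 = 2*√12387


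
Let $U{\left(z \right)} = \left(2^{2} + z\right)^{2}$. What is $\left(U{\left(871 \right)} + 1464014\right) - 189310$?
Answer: $2040329$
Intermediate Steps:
$U{\left(z \right)} = \left(4 + z\right)^{2}$
$\left(U{\left(871 \right)} + 1464014\right) - 189310 = \left(\left(4 + 871\right)^{2} + 1464014\right) - 189310 = \left(875^{2} + 1464014\right) - 189310 = \left(765625 + 1464014\right) - 189310 = 2229639 - 189310 = 2040329$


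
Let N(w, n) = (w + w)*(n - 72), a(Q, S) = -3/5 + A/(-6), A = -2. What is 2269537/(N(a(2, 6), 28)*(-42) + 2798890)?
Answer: 11347685/13989522 ≈ 0.81116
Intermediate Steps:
a(Q, S) = -4/15 (a(Q, S) = -3/5 - 2/(-6) = -3*1/5 - 2*(-1/6) = -3/5 + 1/3 = -4/15)
N(w, n) = 2*w*(-72 + n) (N(w, n) = (2*w)*(-72 + n) = 2*w*(-72 + n))
2269537/(N(a(2, 6), 28)*(-42) + 2798890) = 2269537/((2*(-4/15)*(-72 + 28))*(-42) + 2798890) = 2269537/((2*(-4/15)*(-44))*(-42) + 2798890) = 2269537/((352/15)*(-42) + 2798890) = 2269537/(-4928/5 + 2798890) = 2269537/(13989522/5) = 2269537*(5/13989522) = 11347685/13989522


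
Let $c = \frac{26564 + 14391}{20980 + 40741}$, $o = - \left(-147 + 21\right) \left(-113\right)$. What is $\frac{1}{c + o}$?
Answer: $- \frac{61721}{878742643} \approx -7.0238 \cdot 10^{-5}$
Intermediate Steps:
$o = -14238$ ($o = - \left(-126\right) \left(-113\right) = \left(-1\right) 14238 = -14238$)
$c = \frac{40955}{61721} \approx 0.66355$
$\frac{1}{c + o} = \frac{1}{\frac{40955}{61721} - 14238} = \frac{1}{- \frac{878742643}{61721}} = - \frac{61721}{878742643}$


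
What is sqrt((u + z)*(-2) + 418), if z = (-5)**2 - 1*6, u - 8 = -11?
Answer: sqrt(386) ≈ 19.647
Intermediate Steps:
u = -3 (u = 8 - 11 = -3)
z = 19 (z = 25 - 6 = 19)
sqrt((u + z)*(-2) + 418) = sqrt((-3 + 19)*(-2) + 418) = sqrt(16*(-2) + 418) = sqrt(-32 + 418) = sqrt(386)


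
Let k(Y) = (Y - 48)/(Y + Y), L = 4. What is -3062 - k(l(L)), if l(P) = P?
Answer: -6113/2 ≈ -3056.5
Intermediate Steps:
k(Y) = (-48 + Y)/(2*Y) (k(Y) = (-48 + Y)/((2*Y)) = (-48 + Y)*(1/(2*Y)) = (-48 + Y)/(2*Y))
-3062 - k(l(L)) = -3062 - (-48 + 4)/(2*4) = -3062 - (-44)/(2*4) = -3062 - 1*(-11/2) = -3062 + 11/2 = -6113/2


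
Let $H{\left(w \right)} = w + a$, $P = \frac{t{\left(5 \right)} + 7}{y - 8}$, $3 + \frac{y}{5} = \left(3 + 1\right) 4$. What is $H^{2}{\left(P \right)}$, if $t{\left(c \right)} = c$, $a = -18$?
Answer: $\frac{114244}{361} \approx 316.47$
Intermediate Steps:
$y = 65$ ($y = -15 + 5 \left(3 + 1\right) 4 = -15 + 5 \cdot 4 \cdot 4 = -15 + 5 \cdot 16 = -15 + 80 = 65$)
$P = \frac{4}{19}$ ($P = \frac{5 + 7}{65 - 8} = \frac{12}{57} = 12 \cdot \frac{1}{57} = \frac{4}{19} \approx 0.21053$)
$H{\left(w \right)} = -18 + w$ ($H{\left(w \right)} = w - 18 = -18 + w$)
$H^{2}{\left(P \right)} = \left(-18 + \frac{4}{19}\right)^{2} = \left(- \frac{338}{19}\right)^{2} = \frac{114244}{361}$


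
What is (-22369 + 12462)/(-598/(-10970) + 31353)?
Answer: -54339895/171971504 ≈ -0.31598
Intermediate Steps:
(-22369 + 12462)/(-598/(-10970) + 31353) = -9907/(-598*(-1/10970) + 31353) = -9907/(299/5485 + 31353) = -9907/171971504/5485 = -9907*5485/171971504 = -54339895/171971504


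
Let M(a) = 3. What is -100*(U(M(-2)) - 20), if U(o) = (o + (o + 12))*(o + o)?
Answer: -8800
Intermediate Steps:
U(o) = 2*o*(12 + 2*o) (U(o) = (o + (12 + o))*(2*o) = (12 + 2*o)*(2*o) = 2*o*(12 + 2*o))
-100*(U(M(-2)) - 20) = -100*(4*3*(6 + 3) - 20) = -100*(4*3*9 - 20) = -100*(108 - 20) = -100*88 = -8800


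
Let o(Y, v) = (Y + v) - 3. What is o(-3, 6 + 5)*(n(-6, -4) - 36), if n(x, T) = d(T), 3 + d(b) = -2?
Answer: -205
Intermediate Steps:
d(b) = -5 (d(b) = -3 - 2 = -5)
n(x, T) = -5
o(Y, v) = -3 + Y + v
o(-3, 6 + 5)*(n(-6, -4) - 36) = (-3 - 3 + (6 + 5))*(-5 - 36) = (-3 - 3 + 11)*(-41) = 5*(-41) = -205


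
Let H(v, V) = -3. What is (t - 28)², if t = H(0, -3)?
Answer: 961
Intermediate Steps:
t = -3
(t - 28)² = (-3 - 28)² = (-31)² = 961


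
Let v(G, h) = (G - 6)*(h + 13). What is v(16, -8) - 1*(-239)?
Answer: 289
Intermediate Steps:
v(G, h) = (-6 + G)*(13 + h)
v(16, -8) - 1*(-239) = (-78 - 6*(-8) + 13*16 + 16*(-8)) - 1*(-239) = (-78 + 48 + 208 - 128) + 239 = 50 + 239 = 289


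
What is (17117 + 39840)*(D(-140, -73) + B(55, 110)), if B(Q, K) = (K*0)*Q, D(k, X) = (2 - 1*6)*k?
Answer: 31895920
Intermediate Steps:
D(k, X) = -4*k (D(k, X) = (2 - 6)*k = -4*k)
B(Q, K) = 0 (B(Q, K) = 0*Q = 0)
(17117 + 39840)*(D(-140, -73) + B(55, 110)) = (17117 + 39840)*(-4*(-140) + 0) = 56957*(560 + 0) = 56957*560 = 31895920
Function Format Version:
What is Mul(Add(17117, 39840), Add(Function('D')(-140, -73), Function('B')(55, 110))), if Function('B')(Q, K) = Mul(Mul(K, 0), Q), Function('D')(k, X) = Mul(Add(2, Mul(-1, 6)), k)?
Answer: 31895920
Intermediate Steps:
Function('D')(k, X) = Mul(-4, k) (Function('D')(k, X) = Mul(Add(2, -6), k) = Mul(-4, k))
Function('B')(Q, K) = 0 (Function('B')(Q, K) = Mul(0, Q) = 0)
Mul(Add(17117, 39840), Add(Function('D')(-140, -73), Function('B')(55, 110))) = Mul(Add(17117, 39840), Add(Mul(-4, -140), 0)) = Mul(56957, Add(560, 0)) = Mul(56957, 560) = 31895920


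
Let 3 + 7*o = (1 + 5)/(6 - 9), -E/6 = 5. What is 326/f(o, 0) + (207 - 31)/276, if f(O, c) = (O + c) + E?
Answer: -147998/14835 ≈ -9.9763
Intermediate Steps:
E = -30 (E = -6*5 = -30)
o = -5/7 (o = -3/7 + ((1 + 5)/(6 - 9))/7 = -3/7 + (6/(-3))/7 = -3/7 + (6*(-1/3))/7 = -3/7 + (1/7)*(-2) = -3/7 - 2/7 = -5/7 ≈ -0.71429)
f(O, c) = -30 + O + c (f(O, c) = (O + c) - 30 = -30 + O + c)
326/f(o, 0) + (207 - 31)/276 = 326/(-30 - 5/7 + 0) + (207 - 31)/276 = 326/(-215/7) + 176*(1/276) = 326*(-7/215) + 44/69 = -2282/215 + 44/69 = -147998/14835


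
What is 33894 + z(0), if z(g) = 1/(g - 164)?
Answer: 5558615/164 ≈ 33894.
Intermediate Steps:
z(g) = 1/(-164 + g)
33894 + z(0) = 33894 + 1/(-164 + 0) = 33894 + 1/(-164) = 33894 - 1/164 = 5558615/164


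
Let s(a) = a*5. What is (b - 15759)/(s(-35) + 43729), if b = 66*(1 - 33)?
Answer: -851/2074 ≈ -0.41032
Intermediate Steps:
s(a) = 5*a
b = -2112 (b = 66*(-32) = -2112)
(b - 15759)/(s(-35) + 43729) = (-2112 - 15759)/(5*(-35) + 43729) = -17871/(-175 + 43729) = -17871/43554 = -17871*1/43554 = -851/2074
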